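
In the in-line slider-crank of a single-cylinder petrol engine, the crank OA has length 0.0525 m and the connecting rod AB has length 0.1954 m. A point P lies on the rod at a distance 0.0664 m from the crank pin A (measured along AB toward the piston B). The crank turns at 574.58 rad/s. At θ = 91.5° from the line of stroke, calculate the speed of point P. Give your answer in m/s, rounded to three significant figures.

30.1

ω = 574.6 rad/s.  Crank-pin speed |V_A| = rω = 30.165 m/s, perpendicular to OA.
Rod angle: sinφ = −(r/L) sinθ ⇒ φ = -15.580°; ω_rod = −rω cosθ/√(L²−r²sin²θ) = +4.1953 rad/s.
V_P = V_A + ω_rod × AP, with AP = 0.0664 m along the rod.
Components: V_Px = −rω sinθ − a·ω_rod·sinφ = -30.08 m/s;  V_Py = rω cosθ + a·ω_rod·cosφ = -0.52131 m/s.
|V_P| = √(V_Px² + V_Py²) = 30.085 m/s.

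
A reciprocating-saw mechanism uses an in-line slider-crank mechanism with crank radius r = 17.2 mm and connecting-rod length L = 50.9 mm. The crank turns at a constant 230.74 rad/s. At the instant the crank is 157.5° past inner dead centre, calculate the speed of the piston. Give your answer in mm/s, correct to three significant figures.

1040

ω = 230.7 rad/s
For an in-line slider-crank, x = r cosθ + √(L² − r² sin²θ), so v = −rω sinθ·[1 + r cosθ/√(L² − r² sin²θ)].
With r = 0.0172 m, L = 0.0509 m, θ = 157.5°: √(L² − r² sin²θ) = 0.050473 m.
v = −0.0172·230.7·0.38268·[1 + 0.0172·-0.92388/0.050473] = -1.0406 m/s.
|v| = 1.0406 m/s = 1040.6 mm/s.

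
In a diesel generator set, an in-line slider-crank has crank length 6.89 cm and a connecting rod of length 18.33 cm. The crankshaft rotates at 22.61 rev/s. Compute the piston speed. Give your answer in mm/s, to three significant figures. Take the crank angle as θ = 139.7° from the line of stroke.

4460

ω = 2π·22.6 = 142.1 rad/s
For an in-line slider-crank, x = r cosθ + √(L² − r² sin²θ), so v = −rω sinθ·[1 + r cosθ/√(L² − r² sin²θ)].
With r = 0.0689 m, L = 0.1833 m, θ = 139.7°: √(L² − r² sin²θ) = 0.1778 m.
v = −0.0689·142.1·0.64679·[1 + 0.0689·-0.76267/0.1778] = -4.4598 m/s.
|v| = 4.4598 m/s = 4459.8 mm/s.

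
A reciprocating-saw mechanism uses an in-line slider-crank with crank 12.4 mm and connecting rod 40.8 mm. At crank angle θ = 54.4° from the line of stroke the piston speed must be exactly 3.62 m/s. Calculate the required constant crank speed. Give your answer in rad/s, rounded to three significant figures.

For an in-line slider-crank, |v_piston| = rω|sinθ|·[1 + r cosθ/√(L² − r² sin²θ)].
With r = 0.0124 m, L = 0.0408 m, θ = 54.4°: the bracketed kinematic factor |dx/dθ| = 0.011923 m.
ω = v/|dx/dθ| = 3.62/0.011923 = 303.61 rad/s.

304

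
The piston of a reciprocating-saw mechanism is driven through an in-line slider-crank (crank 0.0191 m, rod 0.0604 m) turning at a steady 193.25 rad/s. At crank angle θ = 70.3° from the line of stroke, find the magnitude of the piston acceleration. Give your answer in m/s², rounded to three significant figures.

ω = 193.2 rad/s
x(θ) = r cosθ + √(L² − r² sin²θ); with ω constant, a = ω²·d²x/dθ².
d²x/dθ² = −r cosθ − r²(cos2θ)/√u − r⁴ sin²2θ/(4u^{3/2}),  u = L² − r² sin²θ = 0.0033248 m².
Substituting r = 0.0191 m, L = 0.0604 m, θ = 70.3°: d²x/dθ² = -0.0016195 m.
a = ω²·d²x/dθ² = (193.2)²·(-0.0016195) = -60.482 m/s²;  |a| = 60.482 m/s².

60.5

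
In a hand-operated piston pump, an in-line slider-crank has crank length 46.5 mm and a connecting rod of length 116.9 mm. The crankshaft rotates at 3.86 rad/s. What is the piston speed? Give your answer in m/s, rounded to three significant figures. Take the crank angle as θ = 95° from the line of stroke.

ω = 3.86 rad/s
For an in-line slider-crank, x = r cosθ + √(L² − r² sin²θ), so v = −rω sinθ·[1 + r cosθ/√(L² − r² sin²θ)].
With r = 0.0465 m, L = 0.1169 m, θ = 95°: √(L² − r² sin²θ) = 0.10733 m.
v = −0.0465·3.86·0.99619·[1 + 0.0465·-0.08716/0.10733] = -0.17206 m/s.
|v| = 0.17206 m/s.

0.172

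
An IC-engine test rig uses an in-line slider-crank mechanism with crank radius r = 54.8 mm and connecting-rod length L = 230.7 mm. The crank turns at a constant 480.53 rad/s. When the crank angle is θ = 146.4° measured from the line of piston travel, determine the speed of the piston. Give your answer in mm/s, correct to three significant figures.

11700

ω = 480.5 rad/s
For an in-line slider-crank, x = r cosθ + √(L² − r² sin²θ), so v = −rω sinθ·[1 + r cosθ/√(L² − r² sin²θ)].
With r = 0.0548 m, L = 0.2307 m, θ = 146.4°: √(L² − r² sin²θ) = 0.2287 m.
v = −0.0548·480.5·0.55339·[1 + 0.0548·-0.83292/0.2287] = -11.664 m/s.
|v| = 11.664 m/s = 11664 mm/s.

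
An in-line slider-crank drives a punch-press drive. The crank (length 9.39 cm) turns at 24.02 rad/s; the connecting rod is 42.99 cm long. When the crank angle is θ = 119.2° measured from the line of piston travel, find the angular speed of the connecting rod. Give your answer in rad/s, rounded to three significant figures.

ω = 24.02 rad/s
The rod makes angle φ with the slider axis where L sinφ = r sinθ; differentiating, L cosφ·φ̇ = r ω cosθ.
L cosφ = √(L² − r² sin²θ) = 0.42201 m.
|ω_rod| = r ω |cosθ| / √(L² − r² sin²θ) = 0.0939·24.02·0.48786/0.42201 = 2.6074 rad/s.

2.61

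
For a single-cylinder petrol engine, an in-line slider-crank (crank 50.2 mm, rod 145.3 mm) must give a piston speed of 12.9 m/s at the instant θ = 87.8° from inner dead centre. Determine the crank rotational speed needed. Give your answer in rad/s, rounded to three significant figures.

For an in-line slider-crank, |v_piston| = rω|sinθ|·[1 + r cosθ/√(L² − r² sin²θ)].
With r = 0.0502 m, L = 0.1453 m, θ = 87.8°: the bracketed kinematic factor |dx/dθ| = 0.050872 m.
ω = v/|dx/dθ| = 12.9/0.050872 = 253.58 rad/s.

254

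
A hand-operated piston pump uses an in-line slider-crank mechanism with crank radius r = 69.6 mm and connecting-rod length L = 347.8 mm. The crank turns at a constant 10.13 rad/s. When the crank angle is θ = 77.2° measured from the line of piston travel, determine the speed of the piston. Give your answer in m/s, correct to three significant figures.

0.719

ω = 10.13 rad/s
For an in-line slider-crank, x = r cosθ + √(L² − r² sin²θ), so v = −rω sinθ·[1 + r cosθ/√(L² − r² sin²θ)].
With r = 0.0696 m, L = 0.3478 m, θ = 77.2°: √(L² − r² sin²θ) = 0.34111 m.
v = −0.0696·10.13·0.97515·[1 + 0.0696·0.22155/0.34111] = -0.71861 m/s.
|v| = 0.71861 m/s.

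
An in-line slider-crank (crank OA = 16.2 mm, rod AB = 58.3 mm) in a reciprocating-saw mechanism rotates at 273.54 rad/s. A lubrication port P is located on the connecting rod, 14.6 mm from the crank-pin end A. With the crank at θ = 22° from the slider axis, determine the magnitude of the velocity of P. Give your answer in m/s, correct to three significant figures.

3.55

ω = 273.5 rad/s.  Crank-pin speed |V_A| = rω = 4.4313 m/s, perpendicular to OA.
Rod angle: sinφ = −(r/L) sinθ ⇒ φ = -5.975°; ω_rod = −rω cosθ/√(L²−r²sin²θ) = -70.86 rad/s.
V_P = V_A + ω_rod × AP, with AP = 0.0146 m along the rod.
Components: V_Px = −rω sinθ − a·ω_rod·sinφ = -1.7677 m/s;  V_Py = rω cosθ + a·ω_rod·cosφ = +3.0797 m/s.
|V_P| = √(V_Px² + V_Py²) = 3.551 m/s.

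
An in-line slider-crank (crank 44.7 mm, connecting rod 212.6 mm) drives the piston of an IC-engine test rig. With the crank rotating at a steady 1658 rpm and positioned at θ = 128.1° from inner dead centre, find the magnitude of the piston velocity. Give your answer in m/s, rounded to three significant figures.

ω = 2π·1658/60 = 173.6 rad/s
For an in-line slider-crank, x = r cosθ + √(L² − r² sin²θ), so v = −rω sinθ·[1 + r cosθ/√(L² − r² sin²θ)].
With r = 0.0447 m, L = 0.2126 m, θ = 128.1°: √(L² − r² sin²θ) = 0.20967 m.
v = −0.0447·173.6·0.78694·[1 + 0.0447·-0.61704/0.20967] = -5.304 m/s.
|v| = 5.304 m/s.

5.30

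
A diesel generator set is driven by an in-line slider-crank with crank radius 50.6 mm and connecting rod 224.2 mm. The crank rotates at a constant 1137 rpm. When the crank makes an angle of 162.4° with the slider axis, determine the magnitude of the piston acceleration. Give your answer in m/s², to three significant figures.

ω = 2π·1137/60 = 119.1 rad/s
x(θ) = r cosθ + √(L² − r² sin²θ); with ω constant, a = ω²·d²x/dθ².
d²x/dθ² = −r cosθ − r²(cos2θ)/√u − r⁴ sin²2θ/(4u^{3/2}),  u = L² − r² sin²θ = 0.0500316 m².
Substituting r = 0.0506 m, L = 0.2242 m, θ = 162.4°: d²x/dθ² = +0.038829 m.
a = ω²·d²x/dθ² = (119.1)²·(+0.038829) = +550.47 m/s²;  |a| = 550.47 m/s².

550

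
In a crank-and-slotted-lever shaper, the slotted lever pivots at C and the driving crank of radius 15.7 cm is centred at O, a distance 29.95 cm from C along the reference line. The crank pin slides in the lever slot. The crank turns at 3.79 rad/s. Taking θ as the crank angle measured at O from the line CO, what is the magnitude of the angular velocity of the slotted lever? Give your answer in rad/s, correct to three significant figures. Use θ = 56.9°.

ω = 3.79 rad/s
Crank pin A relative to C: A = (d + r cosθ, r sinθ); lever angle φ = atan2(r sinθ, d + r cosθ).
Differentiating tanφ: φ̇ = rω(d cosθ + r)/(d² + r² + 2dr cosθ).
d² + r² + 2dr cosθ = |CA|² = 0.165706 m²;  d cosθ + r = +0.32056 m.
|ω_lever| = |0.157·3.79·+0.32056| / 0.165706 = 1.1511 rad/s.

1.15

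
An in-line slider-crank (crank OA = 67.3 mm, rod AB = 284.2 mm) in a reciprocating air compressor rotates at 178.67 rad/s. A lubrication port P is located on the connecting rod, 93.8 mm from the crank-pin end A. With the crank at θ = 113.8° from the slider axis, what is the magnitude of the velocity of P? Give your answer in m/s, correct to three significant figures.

ω = 178.7 rad/s.  Crank-pin speed |V_A| = rω = 12.024 m/s, perpendicular to OA.
Rod angle: sinφ = −(r/L) sinθ ⇒ φ = -12.513°; ω_rod = −rω cosθ/√(L²−r²sin²θ) = +17.489 rad/s.
V_P = V_A + ω_rod × AP, with AP = 0.0938 m along the rod.
Components: V_Px = −rω sinθ − a·ω_rod·sinφ = -10.646 m/s;  V_Py = rω cosθ + a·ω_rod·cosφ = -3.2509 m/s.
|V_P| = √(V_Px² + V_Py²) = 11.132 m/s.

11.1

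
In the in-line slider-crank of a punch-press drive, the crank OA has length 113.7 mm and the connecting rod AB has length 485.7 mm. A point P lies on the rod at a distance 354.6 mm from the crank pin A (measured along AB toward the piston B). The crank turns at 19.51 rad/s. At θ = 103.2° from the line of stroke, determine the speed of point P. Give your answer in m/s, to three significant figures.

2.08

ω = 19.51 rad/s.  Crank-pin speed |V_A| = rω = 2.2183 m/s, perpendicular to OA.
Rod angle: sinφ = −(r/L) sinθ ⇒ φ = -13.174°; ω_rod = −rω cosθ/√(L²−r²sin²θ) = +1.0711 rad/s.
V_P = V_A + ω_rod × AP, with AP = 0.3546 m along the rod.
Components: V_Px = −rω sinθ − a·ω_rod·sinφ = -2.0731 m/s;  V_Py = rω cosθ + a·ω_rod·cosφ = -0.13673 m/s.
|V_P| = √(V_Px² + V_Py²) = 2.0776 m/s.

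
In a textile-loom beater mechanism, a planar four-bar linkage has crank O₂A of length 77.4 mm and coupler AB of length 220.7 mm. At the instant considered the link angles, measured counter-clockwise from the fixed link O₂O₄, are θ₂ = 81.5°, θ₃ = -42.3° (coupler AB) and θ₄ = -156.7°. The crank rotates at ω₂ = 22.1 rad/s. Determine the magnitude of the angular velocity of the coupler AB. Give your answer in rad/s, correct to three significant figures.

ω₂ = 22.1 rad/s
Differentiating the loop-closure r₂e^{iθ₂}+r₃e^{iθ₃}=r₁+r₄e^{iθ₄} gives r₂ω₂e^{iθ₂}+r₃ω₃e^{iθ₃}=r₄ω₄e^{iθ₄}.
Eliminating the other unknown: ω₃ = r₂ω₂ sin(θ₄−θ₂) / [r₃ sin(θ₃−θ₄)].
Numerator sine = +0.84989; denominator sine = +0.91068.
Result = 0.0774·22.1·(+0.84989) / (0.2207·(+0.91068)) = +7.2331 rad/s; magnitude 7.2331 rad/s.

7.23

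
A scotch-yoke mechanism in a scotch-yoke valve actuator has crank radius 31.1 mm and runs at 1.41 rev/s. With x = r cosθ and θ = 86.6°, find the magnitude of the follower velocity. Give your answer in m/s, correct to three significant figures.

0.275

ω = 8.859 rad/s (from 1.41 rev/s).
x = r cosθ ⇒ ẋ = −rω sinθ.
|v| = rω|sinθ| = 0.0311·8.859·|sin 86.6°| = 0.27504 m/s.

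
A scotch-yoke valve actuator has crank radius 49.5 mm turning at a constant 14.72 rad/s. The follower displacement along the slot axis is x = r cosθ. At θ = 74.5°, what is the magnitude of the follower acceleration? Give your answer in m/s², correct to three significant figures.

2.87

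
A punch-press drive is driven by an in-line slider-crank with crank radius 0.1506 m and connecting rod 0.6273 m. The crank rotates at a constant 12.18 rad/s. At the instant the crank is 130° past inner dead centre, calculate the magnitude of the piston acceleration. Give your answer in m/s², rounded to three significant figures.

ω = 12.18 rad/s
x(θ) = r cosθ + √(L² − r² sin²θ); with ω constant, a = ω²·d²x/dθ².
d²x/dθ² = −r cosθ − r²(cos2θ)/√u − r⁴ sin²2θ/(4u^{3/2}),  u = L² − r² sin²θ = 0.380196 m².
Substituting r = 0.1506 m, L = 0.6273 m, θ = 130°: d²x/dθ² = +0.10266 m.
a = ω²·d²x/dθ² = (12.18)²·(+0.10266) = +15.23 m/s²;  |a| = 15.23 m/s².

15.2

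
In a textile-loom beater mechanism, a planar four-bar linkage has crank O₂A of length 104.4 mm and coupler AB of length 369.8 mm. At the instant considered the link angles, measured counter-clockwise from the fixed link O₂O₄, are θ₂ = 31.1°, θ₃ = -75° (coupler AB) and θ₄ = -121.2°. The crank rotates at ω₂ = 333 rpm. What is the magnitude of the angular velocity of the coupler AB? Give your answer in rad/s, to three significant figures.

6.34

ω₂ = 34.87 rad/s (from 333 rpm).
Differentiating the loop-closure r₂e^{iθ₂}+r₃e^{iθ₃}=r₁+r₄e^{iθ₄} gives r₂ω₂e^{iθ₂}+r₃ω₃e^{iθ₃}=r₄ω₄e^{iθ₄}.
Eliminating the other unknown: ω₃ = r₂ω₂ sin(θ₄−θ₂) / [r₃ sin(θ₃−θ₄)].
Numerator sine = -0.46484; denominator sine = +0.72176.
Result = 0.1044·34.87·(-0.46484) / (0.3698·(+0.72176)) = -6.3404 rad/s; magnitude 6.3404 rad/s.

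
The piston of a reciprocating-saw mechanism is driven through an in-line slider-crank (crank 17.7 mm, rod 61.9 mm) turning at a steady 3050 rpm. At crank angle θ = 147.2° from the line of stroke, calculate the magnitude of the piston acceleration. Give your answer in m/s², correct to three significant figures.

ω = 2π·3050/60 = 319.4 rad/s
x(θ) = r cosθ + √(L² − r² sin²θ); with ω constant, a = ω²·d²x/dθ².
d²x/dθ² = −r cosθ − r²(cos2θ)/√u − r⁴ sin²2θ/(4u^{3/2}),  u = L² − r² sin²θ = 0.00373968 m².
Substituting r = 0.0177 m, L = 0.0619 m, θ = 147.2°: d²x/dθ² = +0.012673 m.
a = ω²·d²x/dθ² = (319.4)²·(+0.012673) = +1292.8 m/s²;  |a| = 1292.8 m/s².

1290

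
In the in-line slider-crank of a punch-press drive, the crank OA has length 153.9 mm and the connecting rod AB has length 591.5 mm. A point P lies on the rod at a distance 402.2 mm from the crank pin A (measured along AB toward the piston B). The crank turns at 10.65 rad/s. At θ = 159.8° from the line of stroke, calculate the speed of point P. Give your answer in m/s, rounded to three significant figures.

ω = 10.65 rad/s.  Crank-pin speed |V_A| = rω = 1.639 m/s, perpendicular to OA.
Rod angle: sinφ = −(r/L) sinθ ⇒ φ = -5.155°; ω_rod = −rω cosθ/√(L²−r²sin²θ) = +2.6111 rad/s.
V_P = V_A + ω_rod × AP, with AP = 0.4022 m along the rod.
Components: V_Px = −rω sinθ − a·ω_rod·sinφ = -0.47161 m/s;  V_Py = rω cosθ + a·ω_rod·cosφ = -0.49228 m/s.
|V_P| = √(V_Px² + V_Py²) = 0.68173 m/s.

0.682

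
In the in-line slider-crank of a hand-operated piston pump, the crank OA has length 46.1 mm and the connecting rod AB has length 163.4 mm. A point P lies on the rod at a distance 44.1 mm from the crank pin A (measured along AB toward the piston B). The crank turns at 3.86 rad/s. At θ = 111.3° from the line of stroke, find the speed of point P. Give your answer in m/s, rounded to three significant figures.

0.168

ω = 3.86 rad/s.  Crank-pin speed |V_A| = rω = 0.17795 m/s, perpendicular to OA.
Rod angle: sinφ = −(r/L) sinθ ⇒ φ = -15.240°; ω_rod = −rω cosθ/√(L²−r²sin²θ) = +0.41001 rad/s.
V_P = V_A + ω_rod × AP, with AP = 0.0441 m along the rod.
Components: V_Px = −rω sinθ − a·ω_rod·sinφ = -0.16104 m/s;  V_Py = rω cosθ + a·ω_rod·cosφ = -0.047194 m/s.
|V_P| = √(V_Px² + V_Py²) = 0.16781 m/s.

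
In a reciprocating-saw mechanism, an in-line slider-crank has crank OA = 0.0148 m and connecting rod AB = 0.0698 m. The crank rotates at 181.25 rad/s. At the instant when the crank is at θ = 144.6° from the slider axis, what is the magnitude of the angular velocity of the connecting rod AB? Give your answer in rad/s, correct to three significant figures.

ω = 181.2 rad/s
The rod makes angle φ with the slider axis where L sinφ = r sinθ; differentiating, L cosφ·φ̇ = r ω cosθ.
L cosφ = √(L² − r² sin²θ) = 0.069271 m.
|ω_rod| = r ω |cosθ| / √(L² − r² sin²θ) = 0.0148·181.2·0.81513/0.069271 = 31.565 rad/s.

31.6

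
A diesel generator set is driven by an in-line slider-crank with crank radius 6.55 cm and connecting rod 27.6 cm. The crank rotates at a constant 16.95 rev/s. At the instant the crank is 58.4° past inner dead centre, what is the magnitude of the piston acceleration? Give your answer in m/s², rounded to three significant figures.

310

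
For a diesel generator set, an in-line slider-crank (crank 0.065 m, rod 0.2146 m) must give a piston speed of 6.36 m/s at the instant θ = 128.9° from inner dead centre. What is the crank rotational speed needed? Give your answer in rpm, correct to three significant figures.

1490

For an in-line slider-crank, |v_piston| = rω|sinθ|·[1 + r cosθ/√(L² − r² sin²θ)].
With r = 0.065 m, L = 0.2146 m, θ = 128.9°: the bracketed kinematic factor |dx/dθ| = 0.040685 m.
ω = v/|dx/dθ| = 6.36/0.040685 = 156.32 rad/s.
N = 60ω/(2π) = 1492.8 rpm.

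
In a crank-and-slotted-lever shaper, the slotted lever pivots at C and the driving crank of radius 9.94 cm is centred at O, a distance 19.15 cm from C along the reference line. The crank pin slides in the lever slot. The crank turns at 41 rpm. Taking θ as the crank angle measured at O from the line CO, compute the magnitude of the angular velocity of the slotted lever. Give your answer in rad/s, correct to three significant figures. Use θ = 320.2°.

ω = 4.294 rad/s (from 41 rpm).
Crank pin A relative to C: A = (d + r cosθ, r sinθ); lever angle φ = atan2(r sinθ, d + r cosθ).
Differentiating tanφ: φ̇ = rω(d cosθ + r)/(d² + r² + 2dr cosθ).
d² + r² + 2dr cosθ = |CA|² = 0.0758013 m²;  d cosθ + r = +0.24653 m.
|ω_lever| = |0.0994·4.294·+0.24653| / 0.0758013 = 1.388 rad/s.

1.39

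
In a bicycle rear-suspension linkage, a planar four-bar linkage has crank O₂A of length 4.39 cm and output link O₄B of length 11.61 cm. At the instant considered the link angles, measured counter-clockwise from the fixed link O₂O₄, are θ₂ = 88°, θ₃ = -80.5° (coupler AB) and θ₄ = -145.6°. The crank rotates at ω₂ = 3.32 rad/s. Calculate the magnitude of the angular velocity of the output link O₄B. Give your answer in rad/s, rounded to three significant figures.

ω₂ = 3.32 rad/s
Differentiating the loop-closure r₂e^{iθ₂}+r₃e^{iθ₃}=r₁+r₄e^{iθ₄} gives r₂ω₂e^{iθ₂}+r₃ω₃e^{iθ₃}=r₄ω₄e^{iθ₄}.
Eliminating the other unknown: ω₄ = r₂ω₂ sin(θ₂−θ₃) / [r₄ sin(θ₄−θ₃)].
Numerator sine = +0.19937; denominator sine = -0.90704.
Result = 0.0439·3.32·(+0.19937) / (0.1161·(-0.90704)) = -0.27593 rad/s; magnitude 0.27593 rad/s.

0.276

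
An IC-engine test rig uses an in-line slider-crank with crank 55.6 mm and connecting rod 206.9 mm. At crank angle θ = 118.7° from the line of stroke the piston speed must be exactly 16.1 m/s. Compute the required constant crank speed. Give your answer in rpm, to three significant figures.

3640

For an in-line slider-crank, |v_piston| = rω|sinθ|·[1 + r cosθ/√(L² − r² sin²θ)].
With r = 0.0556 m, L = 0.2069 m, θ = 118.7°: the bracketed kinematic factor |dx/dθ| = 0.042293 m.
ω = v/|dx/dθ| = 16.1/0.042293 = 380.68 rad/s.
N = 60ω/(2π) = 3635.2 rpm.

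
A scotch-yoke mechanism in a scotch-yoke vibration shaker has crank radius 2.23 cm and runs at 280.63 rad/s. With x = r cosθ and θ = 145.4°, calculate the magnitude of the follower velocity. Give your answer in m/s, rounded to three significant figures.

3.55

ω = 280.6 rad/s
x = r cosθ ⇒ ẋ = −rω sinθ.
|v| = rω|sinθ| = 0.0223·280.6·|sin 145.4°| = 3.5536 m/s.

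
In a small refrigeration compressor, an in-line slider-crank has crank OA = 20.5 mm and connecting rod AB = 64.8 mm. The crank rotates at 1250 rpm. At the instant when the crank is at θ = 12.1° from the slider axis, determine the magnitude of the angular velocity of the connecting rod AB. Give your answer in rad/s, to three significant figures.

40.6

ω = 130.9 rad/s (converted from 1250 rpm).
The rod makes angle φ with the slider axis where L sinφ = r sinθ; differentiating, L cosφ·φ̇ = r ω cosθ.
L cosφ = √(L² − r² sin²θ) = 0.064657 m.
|ω_rod| = r ω |cosθ| / √(L² − r² sin²θ) = 0.0205·130.9·0.97778/0.064657 = 40.58 rad/s.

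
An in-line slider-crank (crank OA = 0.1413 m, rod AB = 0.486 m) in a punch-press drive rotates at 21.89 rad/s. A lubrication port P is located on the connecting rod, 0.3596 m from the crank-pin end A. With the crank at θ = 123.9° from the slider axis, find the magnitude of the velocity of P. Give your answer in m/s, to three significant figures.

ω = 21.89 rad/s.  Crank-pin speed |V_A| = rω = 3.0931 m/s, perpendicular to OA.
Rod angle: sinφ = −(r/L) sinθ ⇒ φ = -13.964°; ω_rod = −rω cosθ/√(L²−r²sin²θ) = +3.6578 rad/s.
V_P = V_A + ω_rod × AP, with AP = 0.3596 m along the rod.
Components: V_Px = −rω sinθ − a·ω_rod·sinφ = -2.2499 m/s;  V_Py = rω cosθ + a·ω_rod·cosφ = -0.44868 m/s.
|V_P| = √(V_Px² + V_Py²) = 2.2942 m/s.

2.29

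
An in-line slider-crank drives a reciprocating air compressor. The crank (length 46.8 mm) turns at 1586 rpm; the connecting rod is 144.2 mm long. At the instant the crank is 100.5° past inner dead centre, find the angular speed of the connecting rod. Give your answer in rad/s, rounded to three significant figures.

10.4

ω = 166.1 rad/s (converted from 1586 rpm).
The rod makes angle φ with the slider axis where L sinφ = r sinθ; differentiating, L cosφ·φ̇ = r ω cosθ.
L cosφ = √(L² − r² sin²θ) = 0.13666 m.
|ω_rod| = r ω |cosθ| / √(L² − r² sin²θ) = 0.0468·166.1·0.18224/0.13666 = 10.365 rad/s.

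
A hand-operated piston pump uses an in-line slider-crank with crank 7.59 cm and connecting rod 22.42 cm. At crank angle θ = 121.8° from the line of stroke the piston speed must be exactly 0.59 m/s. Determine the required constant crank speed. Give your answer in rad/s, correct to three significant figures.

11.2

For an in-line slider-crank, |v_piston| = rω|sinθ|·[1 + r cosθ/√(L² − r² sin²θ)].
With r = 0.0759 m, L = 0.2242 m, θ = 121.8°: the bracketed kinematic factor |dx/dθ| = 0.052491 m.
ω = v/|dx/dθ| = 0.59/0.052491 = 11.24 rad/s.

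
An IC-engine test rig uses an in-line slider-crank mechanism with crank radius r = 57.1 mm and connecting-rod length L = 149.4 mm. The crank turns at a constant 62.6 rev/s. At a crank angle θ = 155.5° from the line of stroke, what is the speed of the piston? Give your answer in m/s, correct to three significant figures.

6.03

ω = 2π·62.6 = 393.3 rad/s
For an in-line slider-crank, x = r cosθ + √(L² − r² sin²θ), so v = −rω sinθ·[1 + r cosθ/√(L² − r² sin²θ)].
With r = 0.0571 m, L = 0.1494 m, θ = 155.5°: √(L² − r² sin²θ) = 0.14751 m.
v = −0.0571·393.3·0.41469·[1 + 0.0571·-0.90996/0.14751] = -6.033 m/s.
|v| = 6.033 m/s.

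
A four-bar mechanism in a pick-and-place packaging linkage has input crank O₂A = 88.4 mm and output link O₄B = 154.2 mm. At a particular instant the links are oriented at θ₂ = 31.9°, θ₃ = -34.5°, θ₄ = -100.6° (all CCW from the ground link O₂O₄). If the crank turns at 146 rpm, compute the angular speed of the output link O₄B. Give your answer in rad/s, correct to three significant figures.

8.79

ω₂ = 15.29 rad/s (from 146 rpm).
Differentiating the loop-closure r₂e^{iθ₂}+r₃e^{iθ₃}=r₁+r₄e^{iθ₄} gives r₂ω₂e^{iθ₂}+r₃ω₃e^{iθ₃}=r₄ω₄e^{iθ₄}.
Eliminating the other unknown: ω₄ = r₂ω₂ sin(θ₂−θ₃) / [r₄ sin(θ₄−θ₃)].
Numerator sine = +0.91636; denominator sine = -0.91425.
Result = 0.0884·15.29·(+0.91636) / (0.1542·(-0.91425)) = -8.7852 rad/s; magnitude 8.7852 rad/s.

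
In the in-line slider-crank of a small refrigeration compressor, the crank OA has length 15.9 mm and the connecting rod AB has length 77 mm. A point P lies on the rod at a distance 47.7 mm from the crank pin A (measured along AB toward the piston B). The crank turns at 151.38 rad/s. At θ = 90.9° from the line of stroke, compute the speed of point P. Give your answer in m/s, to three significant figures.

ω = 151.4 rad/s.  Crank-pin speed |V_A| = rω = 2.4069 m/s, perpendicular to OA.
Rod angle: sinφ = −(r/L) sinθ ⇒ φ = -11.915°; ω_rod = −rω cosθ/√(L²−r²sin²θ) = +0.50181 rad/s.
V_P = V_A + ω_rod × AP, with AP = 0.0477 m along the rod.
Components: V_Px = −rω sinθ − a·ω_rod·sinφ = -2.4017 m/s;  V_Py = rω cosθ + a·ω_rod·cosφ = -0.014386 m/s.
|V_P| = √(V_Px² + V_Py²) = 2.4017 m/s.

2.40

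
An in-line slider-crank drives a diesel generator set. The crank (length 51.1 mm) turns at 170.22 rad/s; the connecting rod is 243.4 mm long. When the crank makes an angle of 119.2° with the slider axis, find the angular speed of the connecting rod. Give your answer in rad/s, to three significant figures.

ω = 170.2 rad/s
The rod makes angle φ with the slider axis where L sinφ = r sinθ; differentiating, L cosφ·φ̇ = r ω cosθ.
L cosφ = √(L² − r² sin²θ) = 0.23928 m.
|ω_rod| = r ω |cosθ| / √(L² − r² sin²θ) = 0.0511·170.2·0.48786/0.23928 = 17.735 rad/s.

17.7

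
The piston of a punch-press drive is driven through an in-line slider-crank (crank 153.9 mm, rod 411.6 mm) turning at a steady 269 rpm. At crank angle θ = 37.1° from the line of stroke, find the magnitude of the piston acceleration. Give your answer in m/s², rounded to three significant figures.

112

ω = 2π·269/60 = 28.17 rad/s
x(θ) = r cosθ + √(L² − r² sin²θ); with ω constant, a = ω²·d²x/dθ².
d²x/dθ² = −r cosθ − r²(cos2θ)/√u − r⁴ sin²2θ/(4u^{3/2}),  u = L² − r² sin²θ = 0.160796 m².
Substituting r = 0.1539 m, L = 0.4116 m, θ = 37.1°: d²x/dθ² = -0.14084 m.
a = ω²·d²x/dθ² = (28.17)²·(-0.14084) = -111.76 m/s²;  |a| = 111.76 m/s².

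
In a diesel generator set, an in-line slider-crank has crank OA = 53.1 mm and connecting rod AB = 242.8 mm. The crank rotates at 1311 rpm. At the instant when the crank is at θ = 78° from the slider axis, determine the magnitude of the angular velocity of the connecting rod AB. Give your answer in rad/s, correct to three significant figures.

ω = 137.3 rad/s (converted from 1311 rpm).
The rod makes angle φ with the slider axis where L sinφ = r sinθ; differentiating, L cosφ·φ̇ = r ω cosθ.
L cosφ = √(L² − r² sin²θ) = 0.23718 m.
|ω_rod| = r ω |cosθ| / √(L² − r² sin²θ) = 0.0531·137.3·0.20791/0.23718 = 6.3904 rad/s.

6.39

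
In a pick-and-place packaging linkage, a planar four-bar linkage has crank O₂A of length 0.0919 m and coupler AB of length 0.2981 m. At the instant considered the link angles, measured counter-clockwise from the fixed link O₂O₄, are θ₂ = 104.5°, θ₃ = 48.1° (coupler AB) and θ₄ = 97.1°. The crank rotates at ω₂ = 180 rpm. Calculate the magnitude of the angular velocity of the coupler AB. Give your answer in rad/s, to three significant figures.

0.992

ω₂ = 18.85 rad/s (from 180 rpm).
Differentiating the loop-closure r₂e^{iθ₂}+r₃e^{iθ₃}=r₁+r₄e^{iθ₄} gives r₂ω₂e^{iθ₂}+r₃ω₃e^{iθ₃}=r₄ω₄e^{iθ₄}.
Eliminating the other unknown: ω₃ = r₂ω₂ sin(θ₄−θ₂) / [r₃ sin(θ₃−θ₄)].
Numerator sine = -0.12880; denominator sine = -0.75471.
Result = 0.0919·18.85·(-0.12880) / (0.2981·(-0.75471)) = +0.99169 rad/s; magnitude 0.99169 rad/s.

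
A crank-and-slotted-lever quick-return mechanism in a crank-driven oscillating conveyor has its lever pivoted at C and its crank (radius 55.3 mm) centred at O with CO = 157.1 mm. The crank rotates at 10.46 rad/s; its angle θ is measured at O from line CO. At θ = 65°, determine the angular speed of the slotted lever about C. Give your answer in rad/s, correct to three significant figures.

ω = 10.46 rad/s
Crank pin A relative to C: A = (d + r cosθ, r sinθ); lever angle φ = atan2(r sinθ, d + r cosθ).
Differentiating tanφ: φ̇ = rω(d cosθ + r)/(d² + r² + 2dr cosθ).
d² + r² + 2dr cosθ = |CA|² = 0.0350816 m²;  d cosθ + r = +0.12169 m.
|ω_lever| = |0.0553·10.46·+0.12169| / 0.0350816 = 2.0065 rad/s.

2.01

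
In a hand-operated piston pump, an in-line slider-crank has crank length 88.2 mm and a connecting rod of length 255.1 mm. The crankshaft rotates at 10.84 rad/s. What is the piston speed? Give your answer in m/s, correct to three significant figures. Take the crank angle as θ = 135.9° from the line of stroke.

ω = 10.84 rad/s
For an in-line slider-crank, x = r cosθ + √(L² − r² sin²θ), so v = −rω sinθ·[1 + r cosθ/√(L² − r² sin²θ)].
With r = 0.0882 m, L = 0.2551 m, θ = 135.9°: √(L² − r² sin²θ) = 0.24761 m.
v = −0.0882·10.84·0.69591·[1 + 0.0882·-0.71813/0.24761] = -0.49515 m/s.
|v| = 0.49515 m/s.

0.495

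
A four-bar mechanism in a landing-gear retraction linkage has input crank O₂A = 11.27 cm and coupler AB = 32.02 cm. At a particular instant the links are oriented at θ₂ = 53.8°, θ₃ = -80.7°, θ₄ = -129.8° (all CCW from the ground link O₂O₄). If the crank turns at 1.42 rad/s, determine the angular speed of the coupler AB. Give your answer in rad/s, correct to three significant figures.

ω₂ = 1.42 rad/s
Differentiating the loop-closure r₂e^{iθ₂}+r₃e^{iθ₃}=r₁+r₄e^{iθ₄} gives r₂ω₂e^{iθ₂}+r₃ω₃e^{iθ₃}=r₄ω₄e^{iθ₄}.
Eliminating the other unknown: ω₃ = r₂ω₂ sin(θ₄−θ₂) / [r₃ sin(θ₃−θ₄)].
Numerator sine = +0.06279; denominator sine = +0.75585.
Result = 0.1127·1.42·(+0.06279) / (0.3202·(+0.75585)) = +0.041519 rad/s; magnitude 0.041519 rad/s.

0.0415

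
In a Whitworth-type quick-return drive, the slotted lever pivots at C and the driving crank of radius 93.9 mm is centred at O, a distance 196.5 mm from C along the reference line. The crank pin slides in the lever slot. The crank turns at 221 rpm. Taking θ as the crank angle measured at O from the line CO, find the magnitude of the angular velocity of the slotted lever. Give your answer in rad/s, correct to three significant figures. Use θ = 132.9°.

ω = 23.14 rad/s (from 221 rpm).
Crank pin A relative to C: A = (d + r cosθ, r sinθ); lever angle φ = atan2(r sinθ, d + r cosθ).
Differentiating tanφ: φ̇ = rω(d cosθ + r)/(d² + r² + 2dr cosθ).
d² + r² + 2dr cosθ = |CA|² = 0.022309 m²;  d cosθ + r = -0.039862 m.
|ω_lever| = |0.0939·23.14·-0.039862| / 0.022309 = 3.8829 rad/s.

3.88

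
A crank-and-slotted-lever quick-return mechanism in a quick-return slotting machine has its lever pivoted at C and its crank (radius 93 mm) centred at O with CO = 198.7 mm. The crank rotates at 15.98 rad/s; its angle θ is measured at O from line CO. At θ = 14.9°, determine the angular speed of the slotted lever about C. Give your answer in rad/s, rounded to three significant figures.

5.05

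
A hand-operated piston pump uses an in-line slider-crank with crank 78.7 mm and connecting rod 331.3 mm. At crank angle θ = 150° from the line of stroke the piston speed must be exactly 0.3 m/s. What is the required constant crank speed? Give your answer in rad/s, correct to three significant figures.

For an in-line slider-crank, |v_piston| = rω|sinθ|·[1 + r cosθ/√(L² − r² sin²θ)].
With r = 0.0787 m, L = 0.3313 m, θ = 150°: the bracketed kinematic factor |dx/dθ| = 0.031197 m.
ω = v/|dx/dθ| = 0.3/0.031197 = 9.6163 rad/s.

9.62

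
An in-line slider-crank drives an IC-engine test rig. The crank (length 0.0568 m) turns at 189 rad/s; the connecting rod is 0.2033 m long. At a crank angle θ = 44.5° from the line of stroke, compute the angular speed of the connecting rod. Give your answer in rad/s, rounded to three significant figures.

ω = 189 rad/s
The rod makes angle φ with the slider axis where L sinφ = r sinθ; differentiating, L cosφ·φ̇ = r ω cosθ.
L cosφ = √(L² − r² sin²θ) = 0.19936 m.
|ω_rod| = r ω |cosθ| / √(L² − r² sin²θ) = 0.0568·189·0.71325/0.19936 = 38.407 rad/s.

38.4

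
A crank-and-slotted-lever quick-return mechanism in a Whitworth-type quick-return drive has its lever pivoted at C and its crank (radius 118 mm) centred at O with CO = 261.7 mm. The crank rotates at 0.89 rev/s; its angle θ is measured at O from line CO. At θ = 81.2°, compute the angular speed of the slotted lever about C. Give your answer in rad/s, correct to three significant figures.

ω = 5.592 rad/s (from 0.89 rev/s).
Crank pin A relative to C: A = (d + r cosθ, r sinθ); lever angle φ = atan2(r sinθ, d + r cosθ).
Differentiating tanφ: φ̇ = rω(d cosθ + r)/(d² + r² + 2dr cosθ).
d² + r² + 2dr cosθ = |CA|² = 0.0918595 m²;  d cosθ + r = +0.15804 m.
|ω_lever| = |0.118·5.592·+0.15804| / 0.0918595 = 1.1352 rad/s.

1.14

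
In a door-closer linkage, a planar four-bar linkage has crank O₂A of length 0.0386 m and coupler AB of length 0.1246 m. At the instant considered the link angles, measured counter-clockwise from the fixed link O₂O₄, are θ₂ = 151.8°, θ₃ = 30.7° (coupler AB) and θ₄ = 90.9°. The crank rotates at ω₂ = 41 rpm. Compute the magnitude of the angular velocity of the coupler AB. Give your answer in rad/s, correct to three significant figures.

1.34

ω₂ = 4.294 rad/s (from 41 rpm).
Differentiating the loop-closure r₂e^{iθ₂}+r₃e^{iθ₃}=r₁+r₄e^{iθ₄} gives r₂ω₂e^{iθ₂}+r₃ω₃e^{iθ₃}=r₄ω₄e^{iθ₄}.
Eliminating the other unknown: ω₃ = r₂ω₂ sin(θ₄−θ₂) / [r₃ sin(θ₃−θ₄)].
Numerator sine = -0.87377; denominator sine = -0.86777.
Result = 0.0386·4.294·(-0.87377) / (0.1246·(-0.86777)) = +1.3393 rad/s; magnitude 1.3393 rad/s.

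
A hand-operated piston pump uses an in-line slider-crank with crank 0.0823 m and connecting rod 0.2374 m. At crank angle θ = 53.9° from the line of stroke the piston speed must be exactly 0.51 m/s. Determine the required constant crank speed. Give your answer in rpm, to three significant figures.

60.4

For an in-line slider-crank, |v_piston| = rω|sinθ|·[1 + r cosθ/√(L² − r² sin²θ)].
With r = 0.0823 m, L = 0.2374 m, θ = 53.9°: the bracketed kinematic factor |dx/dθ| = 0.080647 m.
ω = v/|dx/dθ| = 0.51/0.080647 = 6.3239 rad/s.
N = 60ω/(2π) = 60.389 rpm.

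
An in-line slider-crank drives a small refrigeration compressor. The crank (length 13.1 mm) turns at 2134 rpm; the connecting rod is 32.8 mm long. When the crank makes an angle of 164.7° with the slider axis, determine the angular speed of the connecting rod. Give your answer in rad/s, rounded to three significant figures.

ω = 223.5 rad/s (converted from 2134 rpm).
The rod makes angle φ with the slider axis where L sinφ = r sinθ; differentiating, L cosφ·φ̇ = r ω cosθ.
L cosφ = √(L² − r² sin²θ) = 0.032617 m.
|ω_rod| = r ω |cosθ| / √(L² − r² sin²θ) = 0.0131·223.5·0.96456/0.032617 = 86.571 rad/s.

86.6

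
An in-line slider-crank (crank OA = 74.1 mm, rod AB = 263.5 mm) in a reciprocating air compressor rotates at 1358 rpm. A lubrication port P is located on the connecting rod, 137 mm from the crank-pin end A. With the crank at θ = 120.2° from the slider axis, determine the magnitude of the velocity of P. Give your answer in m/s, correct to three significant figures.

8.79

ω = 142.2 rad/s.  Crank-pin speed |V_A| = rω = 10.538 m/s, perpendicular to OA.
Rod angle: sinφ = −(r/L) sinθ ⇒ φ = -14.066°; ω_rod = −rω cosθ/√(L²−r²sin²θ) = +20.738 rad/s.
V_P = V_A + ω_rod × AP, with AP = 0.137 m along the rod.
Components: V_Px = −rω sinθ − a·ω_rod·sinφ = -8.417 m/s;  V_Py = rω cosθ + a·ω_rod·cosφ = -2.5447 m/s.
|V_P| = √(V_Px² + V_Py²) = 8.7932 m/s.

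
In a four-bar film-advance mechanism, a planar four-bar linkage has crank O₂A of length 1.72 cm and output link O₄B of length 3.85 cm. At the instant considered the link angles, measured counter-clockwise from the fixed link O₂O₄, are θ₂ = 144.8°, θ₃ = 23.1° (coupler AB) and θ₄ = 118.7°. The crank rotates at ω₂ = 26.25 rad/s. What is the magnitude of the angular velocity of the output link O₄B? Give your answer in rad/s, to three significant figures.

ω₂ = 26.25 rad/s
Differentiating the loop-closure r₂e^{iθ₂}+r₃e^{iθ₃}=r₁+r₄e^{iθ₄} gives r₂ω₂e^{iθ₂}+r₃ω₃e^{iθ₃}=r₄ω₄e^{iθ₄}.
Eliminating the other unknown: ω₄ = r₂ω₂ sin(θ₂−θ₃) / [r₄ sin(θ₄−θ₃)].
Numerator sine = +0.85081; denominator sine = +0.99523.
Result = 0.0172·26.25·(+0.85081) / (0.0385·(+0.99523)) = +10.026 rad/s; magnitude 10.026 rad/s.

10.0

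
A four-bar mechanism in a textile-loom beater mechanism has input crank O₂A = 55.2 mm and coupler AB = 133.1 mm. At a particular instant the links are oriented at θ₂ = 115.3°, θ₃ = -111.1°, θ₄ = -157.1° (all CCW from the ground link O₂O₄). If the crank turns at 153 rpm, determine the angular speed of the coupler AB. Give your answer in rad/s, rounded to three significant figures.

9.23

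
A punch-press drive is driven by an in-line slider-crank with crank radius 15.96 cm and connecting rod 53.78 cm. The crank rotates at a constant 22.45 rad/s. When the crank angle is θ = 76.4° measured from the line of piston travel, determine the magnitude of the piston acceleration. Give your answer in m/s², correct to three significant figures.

ω = 22.45 rad/s
x(θ) = r cosθ + √(L² − r² sin²θ); with ω constant, a = ω²·d²x/dθ².
d²x/dθ² = −r cosθ − r²(cos2θ)/√u − r⁴ sin²2θ/(4u^{3/2}),  u = L² − r² sin²θ = 0.265165 m².
Substituting r = 0.1596 m, L = 0.5378 m, θ = 76.4°: d²x/dθ² = +0.0062191 m.
a = ω²·d²x/dθ² = (22.45)²·(+0.0062191) = +3.1344 m/s²;  |a| = 3.1344 m/s².

3.13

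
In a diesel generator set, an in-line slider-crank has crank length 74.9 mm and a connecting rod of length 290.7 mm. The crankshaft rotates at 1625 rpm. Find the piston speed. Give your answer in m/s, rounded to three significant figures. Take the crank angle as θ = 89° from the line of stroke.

12.8

ω = 2π·1625/60 = 170.2 rad/s
For an in-line slider-crank, x = r cosθ + √(L² − r² sin²θ), so v = −rω sinθ·[1 + r cosθ/√(L² − r² sin²θ)].
With r = 0.0749 m, L = 0.2907 m, θ = 89°: √(L² − r² sin²θ) = 0.28089 m.
v = −0.0749·170.2·0.99985·[1 + 0.0749·0.01745/0.28089] = -12.803 m/s.
|v| = 12.803 m/s.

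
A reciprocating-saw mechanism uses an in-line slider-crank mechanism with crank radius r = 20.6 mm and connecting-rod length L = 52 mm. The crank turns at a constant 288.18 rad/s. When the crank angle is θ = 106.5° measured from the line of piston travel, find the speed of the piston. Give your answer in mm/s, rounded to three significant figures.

ω = 288.2 rad/s
For an in-line slider-crank, x = r cosθ + √(L² − r² sin²θ), so v = −rω sinθ·[1 + r cosθ/√(L² − r² sin²θ)].
With r = 0.0206 m, L = 0.052 m, θ = 106.5°: √(L² − r² sin²θ) = 0.048103 m.
v = −0.0206·288.2·0.95882·[1 + 0.0206·-0.28402/0.048103] = -4.9997 m/s.
|v| = 4.9997 m/s = 4999.7 mm/s.

5000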